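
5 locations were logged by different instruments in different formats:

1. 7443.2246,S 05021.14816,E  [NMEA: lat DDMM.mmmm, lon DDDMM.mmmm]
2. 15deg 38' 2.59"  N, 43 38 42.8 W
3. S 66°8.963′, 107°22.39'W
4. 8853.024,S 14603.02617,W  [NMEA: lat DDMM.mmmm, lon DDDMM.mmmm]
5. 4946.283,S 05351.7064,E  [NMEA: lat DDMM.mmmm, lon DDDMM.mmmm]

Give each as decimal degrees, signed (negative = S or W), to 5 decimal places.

Point 1:
  Latitude: split at 2 digits → 74° and 43.2246′; 74 + 43.2246/60 = 74.720410
  S ⇒ negate
  Longitude: split at 3 digits → 050° and 21.14816′; 50 + 21.14816/60 = 50.352469
  E ⇒ keep positive
Point 2:
  Latitude: 15° + 38/60 + 2.59/3600 = 15 + 0.633333 + 0.000719 = 15.634053
  N ⇒ keep positive
  Lon: 43 + 38/60 + 42.8/3600 = 43.645222
  hemisphere W, so the sign is −
Point 3:
  Latitude: 8.963′ = 0.149383°; total 66.149383
  hemisphere S, so the sign is −
  Lon: 107 + 22.39/60 = 107.373167
  hemisphere W, so the sign is −
Point 4:
  Latitude: split at 2 digits → 88° and 53.024′; 88 + 53.024/60 = 88.883733
  hemisphere S, so the sign is −
  Longitude: split at 3 digits → 146° and 3.02617′; 146 + 3.02617/60 = 146.050436
  W → negative
Point 5:
  Lat: degrees = first 2 digits = 49, minutes = 46.283; 49 + 46.283/60 = 49.771383
  hemisphere S, so the sign is −
  Lon: split at 3 digits → 053° and 51.7064′; 53 + 51.7064/60 = 53.861773
  E → positive

1. -74.72041, 50.35247
2. 15.63405, -43.64522
3. -66.14938, -107.37317
4. -88.88373, -146.05044
5. -49.77138, 53.86177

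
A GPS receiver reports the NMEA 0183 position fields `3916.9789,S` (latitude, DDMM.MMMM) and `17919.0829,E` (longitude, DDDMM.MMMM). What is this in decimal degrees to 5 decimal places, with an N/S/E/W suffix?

Lat: split at 2 digits → 39° and 16.9789′; 39 + 16.9789/60 = 39.282982
Longitude: split at 3 digits → 179° and 19.0829′; 179 + 19.0829/60 = 179.318048

39.28298° S, 179.31805° E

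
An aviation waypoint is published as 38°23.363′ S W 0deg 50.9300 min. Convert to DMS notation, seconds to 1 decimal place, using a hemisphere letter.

Latitude: 23.36300′ → 23′ and 0.36300 × 60 = 21.780″
λ: 50.93000′ → 50′ and 0.93000 × 60 = 55.800″

38°23′21.8″ S, 0°50′55.8″ W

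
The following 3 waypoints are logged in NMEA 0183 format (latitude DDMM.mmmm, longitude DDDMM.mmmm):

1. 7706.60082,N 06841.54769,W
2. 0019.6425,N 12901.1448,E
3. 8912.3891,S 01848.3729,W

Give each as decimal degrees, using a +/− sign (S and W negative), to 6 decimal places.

Point 1:
  φ: degrees = first 2 digits = 77, minutes = 6.60082; 77 + 6.60082/60 = 77.1100137
  N → positive
  λ: degrees = first 3 digits = 68, minutes = 41.54769; 68 + 41.54769/60 = 68.6924615
  W → negative
Point 2:
  φ: degrees = first 2 digits = 0, minutes = 19.6425; 0 + 19.6425/60 = 0.3273750
  N → positive
  λ: degrees = first 3 digits = 129, minutes = 1.1448; 129 + 1.1448/60 = 129.0190800
  E → positive
Point 3:
  Lat: degrees = first 2 digits = 89, minutes = 12.3891; 89 + 12.3891/60 = 89.2064850
  S ⇒ negate
  Lon: degrees = first 3 digits = 18, minutes = 48.3729; 18 + 48.3729/60 = 18.8062150
  W → negative

1. 77.110014, -68.692462
2. 0.327375, 129.019080
3. -89.206485, -18.806215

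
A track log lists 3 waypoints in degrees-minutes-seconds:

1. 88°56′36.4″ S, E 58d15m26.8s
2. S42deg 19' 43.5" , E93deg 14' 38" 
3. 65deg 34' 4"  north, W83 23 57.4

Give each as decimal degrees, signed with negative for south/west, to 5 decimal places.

Point 1:
  φ: 56′ + 36.4″ = 56.60667′; 88 + 56.60667/60 = 88.943444
  S → negative
  Longitude: 15′ + 26.8″ = 15.44667′; 58 + 15.44667/60 = 58.257444
  E ⇒ keep positive
Point 2:
  Latitude: 42° + 19/60 + 43.5/3600 = 42 + 0.316667 + 0.012083 = 42.328750
  hemisphere S, so the sign is −
  Longitude: 14′ + 38″ = 14.63333′; 93 + 14.63333/60 = 93.243889
  E ⇒ keep positive
Point 3:
  Lat: 65° + 34/60 + 4/3600 = 65 + 0.566667 + 0.001111 = 65.567778
  N → positive
  λ: 83 + 23/60 + 57.4/3600 = 83.399278
  hemisphere W, so the sign is −

1. -88.94344, 58.25744
2. -42.32875, 93.24389
3. 65.56778, -83.39928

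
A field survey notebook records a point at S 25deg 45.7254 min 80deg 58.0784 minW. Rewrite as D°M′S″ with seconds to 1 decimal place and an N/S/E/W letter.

φ: fractional minutes 0.72540 × 60 = 43.524″
Longitude: 58.07840′ → 58′ and 0.07840 × 60 = 4.704″

25°45′43.5″ S, 80°58′4.7″ W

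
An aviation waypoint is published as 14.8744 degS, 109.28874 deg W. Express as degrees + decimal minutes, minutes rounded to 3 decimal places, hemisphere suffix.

14° 52.464′ S, 109° 17.324′ W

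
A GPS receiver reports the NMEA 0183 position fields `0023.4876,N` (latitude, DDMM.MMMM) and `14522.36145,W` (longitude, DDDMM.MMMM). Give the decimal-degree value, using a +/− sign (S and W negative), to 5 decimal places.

Lat: degrees = first 2 digits = 0, minutes = 23.4876; 0 + 23.4876/60 = 0.391460
N → positive
Lon: split at 3 digits → 145° and 22.36145′; 145 + 22.36145/60 = 145.372691
W → negative

0.39146, -145.37269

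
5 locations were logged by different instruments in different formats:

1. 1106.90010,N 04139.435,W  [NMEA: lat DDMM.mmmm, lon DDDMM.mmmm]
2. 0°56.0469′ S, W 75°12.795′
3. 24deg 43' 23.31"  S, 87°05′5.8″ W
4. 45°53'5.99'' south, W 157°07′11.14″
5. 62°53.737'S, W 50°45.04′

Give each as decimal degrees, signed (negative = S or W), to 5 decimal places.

1. 11.11500, -41.65725
2. -0.93412, -75.21325
3. -24.72314, -87.08494
4. -45.88500, -157.11976
5. -62.89562, -50.75067

Point 1:
  Lat: split at 2 digits → 11° and 6.9001′; 11 + 6.9001/60 = 11.115002
  N → positive
  Longitude: degrees = first 3 digits = 41, minutes = 39.435; 41 + 39.435/60 = 41.657250
  W → negative
Point 2:
  φ: 56.0469′ = 0.934115°; total 0.934115
  S ⇒ negate
  Longitude: 75 + 12.795/60 = 75.213250
  W → negative
Point 3:
  φ: 24° + 43/60 + 23.31/3600 = 24 + 0.716667 + 0.006475 = 24.723142
  hemisphere S, so the sign is −
  Longitude: 87° + 5/60 + 5.8/3600 = 87 + 0.083333 + 0.001611 = 87.084944
  hemisphere W, so the sign is −
Point 4:
  φ: 45 + 53/60 + 5.99/3600 = 45.884997
  S → negative
  Lon: 7′ + 11.14″ = 7.18567′; 157 + 7.18567/60 = 157.119761
  W → negative
Point 5:
  φ: 62 + 53.737/60 = 62.895617
  hemisphere S, so the sign is −
  λ: 45.04′ = 0.750667°; total 50.750667
  hemisphere W, so the sign is −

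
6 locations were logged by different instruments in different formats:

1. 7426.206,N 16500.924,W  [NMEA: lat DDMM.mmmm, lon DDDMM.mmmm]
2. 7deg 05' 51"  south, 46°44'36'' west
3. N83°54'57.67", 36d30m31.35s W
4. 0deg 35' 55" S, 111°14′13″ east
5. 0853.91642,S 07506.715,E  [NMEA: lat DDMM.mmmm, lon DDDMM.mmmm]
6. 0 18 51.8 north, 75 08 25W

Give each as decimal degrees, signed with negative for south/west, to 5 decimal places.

1. 74.43677, -165.01540
2. -7.09750, -46.74333
3. 83.91602, -36.50871
4. -0.59861, 111.23694
5. -8.89861, 75.11192
6. 0.31439, -75.14028

Point 1:
  φ: split at 2 digits → 74° and 26.206′; 74 + 26.206/60 = 74.436767
  N ⇒ keep positive
  Lon: degrees = first 3 digits = 165, minutes = 0.924; 165 + 0.924/60 = 165.015400
  W ⇒ negate
Point 2:
  Lat: 5′ + 51″ = 5.85000′; 7 + 5.85000/60 = 7.097500
  S ⇒ negate
  Lon: 44′ + 36″ = 44.60000′; 46 + 44.60000/60 = 46.743333
  W ⇒ negate
Point 3:
  Latitude: 83 + 54/60 + 57.67/3600 = 83.916019
  N ⇒ keep positive
  Longitude: 36° + 30/60 + 31.35/3600 = 36 + 0.500000 + 0.008708 = 36.508708
  W ⇒ negate
Point 4:
  φ: 35′ + 55″ = 35.91667′; 0 + 35.91667/60 = 0.598611
  hemisphere S, so the sign is −
  Longitude: 111 + 14/60 + 13/3600 = 111.236944
  E ⇒ keep positive
Point 5:
  Lat: split at 2 digits → 08° and 53.91642′; 8 + 53.91642/60 = 8.898607
  S → negative
  λ: degrees = first 3 digits = 75, minutes = 6.715; 75 + 6.715/60 = 75.111917
  E ⇒ keep positive
Point 6:
  Latitude: 18′ + 51.8″ = 18.86333′; 0 + 18.86333/60 = 0.314389
  N → positive
  λ: 75 + 8/60 + 25/3600 = 75.140278
  W → negative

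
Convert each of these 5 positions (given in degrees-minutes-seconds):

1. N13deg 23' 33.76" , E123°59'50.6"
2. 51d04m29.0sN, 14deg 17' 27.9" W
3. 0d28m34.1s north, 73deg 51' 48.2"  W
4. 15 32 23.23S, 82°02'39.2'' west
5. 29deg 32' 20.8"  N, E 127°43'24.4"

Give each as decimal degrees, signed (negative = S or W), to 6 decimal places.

Point 1:
  Lat: 13 + 23/60 + 33.76/3600 = 13.3927111
  N ⇒ keep positive
  Lon: 123 + 59/60 + 50.6/3600 = 123.9973889
  E ⇒ keep positive
Point 2:
  Latitude: 4′ + 29″ = 4.48333′; 51 + 4.48333/60 = 51.0747222
  N → positive
  Lon: 14° + 17/60 + 27.9/3600 = 14 + 0.283333 + 0.007750 = 14.2910833
  hemisphere W, so the sign is −
Point 3:
  Latitude: 0° + 28/60 + 34.1/3600 = 0 + 0.466667 + 0.009472 = 0.4761389
  N → positive
  λ: 73° + 51/60 + 48.2/3600 = 73 + 0.850000 + 0.013389 = 73.8633889
  hemisphere W, so the sign is −
Point 4:
  Lat: 32′ + 23.23″ = 32.38717′; 15 + 32.38717/60 = 15.5397861
  S → negative
  Lon: 82° + 2/60 + 39.2/3600 = 82 + 0.033333 + 0.010889 = 82.0442222
  hemisphere W, so the sign is −
Point 5:
  φ: 29 + 32/60 + 20.8/3600 = 29.5391111
  N ⇒ keep positive
  Lon: 127° + 43/60 + 24.4/3600 = 127 + 0.716667 + 0.006778 = 127.7234444
  E → positive

1. 13.392711, 123.997389
2. 51.074722, -14.291083
3. 0.476139, -73.863389
4. -15.539786, -82.044222
5. 29.539111, 127.723444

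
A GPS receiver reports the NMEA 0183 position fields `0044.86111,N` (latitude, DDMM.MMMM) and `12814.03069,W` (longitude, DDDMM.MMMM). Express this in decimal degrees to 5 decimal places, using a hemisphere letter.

Lat: degrees = first 2 digits = 0, minutes = 44.86111; 0 + 44.86111/60 = 0.747685
Lon: degrees = first 3 digits = 128, minutes = 14.03069; 128 + 14.03069/60 = 128.233845

0.74769° N, 128.23384° W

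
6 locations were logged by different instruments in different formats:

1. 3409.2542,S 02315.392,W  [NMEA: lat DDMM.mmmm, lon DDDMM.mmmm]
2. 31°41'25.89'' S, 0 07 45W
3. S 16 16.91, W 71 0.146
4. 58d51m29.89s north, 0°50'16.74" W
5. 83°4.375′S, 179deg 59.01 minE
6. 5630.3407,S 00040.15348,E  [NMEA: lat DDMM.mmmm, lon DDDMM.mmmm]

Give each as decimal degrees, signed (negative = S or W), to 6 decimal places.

Point 1:
  Lat: degrees = first 2 digits = 34, minutes = 9.2542; 34 + 9.2542/60 = 34.1542367
  S ⇒ negate
  Lon: degrees = first 3 digits = 23, minutes = 15.392; 23 + 15.392/60 = 23.2565333
  W → negative
Point 2:
  φ: 31° + 41/60 + 25.89/3600 = 31 + 0.683333 + 0.007192 = 31.6905250
  S → negative
  λ: 7′ + 45″ = 7.75000′; 0 + 7.75000/60 = 0.1291667
  W → negative
Point 3:
  φ: 16.91′ = 0.281833°; total 16.2818333
  S ⇒ negate
  Longitude: 71 + 0.146/60 = 71.0024333
  hemisphere W, so the sign is −
Point 4:
  Lat: 58 + 51/60 + 29.89/3600 = 58.8583028
  N → positive
  Longitude: 50′ + 16.74″ = 50.27900′; 0 + 50.27900/60 = 0.8379833
  W → negative
Point 5:
  φ: 83 + 4.375/60 = 83.0729167
  hemisphere S, so the sign is −
  Longitude: 179 + 59.01/60 = 179.9835000
  E ⇒ keep positive
Point 6:
  φ: split at 2 digits → 56° and 30.3407′; 56 + 30.3407/60 = 56.5056783
  S ⇒ negate
  Lon: degrees = first 3 digits = 0, minutes = 40.15348; 0 + 40.15348/60 = 0.6692247
  E ⇒ keep positive

1. -34.154237, -23.256533
2. -31.690525, -0.129167
3. -16.281833, -71.002433
4. 58.858303, -0.837983
5. -83.072917, 179.983500
6. -56.505678, 0.669225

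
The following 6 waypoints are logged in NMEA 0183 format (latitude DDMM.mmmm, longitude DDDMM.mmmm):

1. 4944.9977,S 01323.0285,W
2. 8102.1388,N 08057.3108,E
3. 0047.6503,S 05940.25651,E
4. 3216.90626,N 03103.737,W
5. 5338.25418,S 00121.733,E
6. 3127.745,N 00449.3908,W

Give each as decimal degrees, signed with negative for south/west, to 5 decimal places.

Point 1:
  φ: degrees = first 2 digits = 49, minutes = 44.9977; 49 + 44.9977/60 = 49.749962
  S → negative
  Longitude: degrees = first 3 digits = 13, minutes = 23.0285; 13 + 23.0285/60 = 13.383808
  hemisphere W, so the sign is −
Point 2:
  φ: split at 2 digits → 81° and 2.1388′; 81 + 2.1388/60 = 81.035647
  N ⇒ keep positive
  λ: degrees = first 3 digits = 80, minutes = 57.3108; 80 + 57.3108/60 = 80.955180
  E → positive
Point 3:
  φ: degrees = first 2 digits = 0, minutes = 47.6503; 0 + 47.6503/60 = 0.794172
  S → negative
  Longitude: split at 3 digits → 059° and 40.25651′; 59 + 40.25651/60 = 59.670942
  E → positive
Point 4:
  Lat: split at 2 digits → 32° and 16.90626′; 32 + 16.90626/60 = 32.281771
  N ⇒ keep positive
  λ: split at 3 digits → 031° and 3.737′; 31 + 3.737/60 = 31.062283
  W → negative
Point 5:
  Lat: split at 2 digits → 53° and 38.25418′; 53 + 38.25418/60 = 53.637570
  S → negative
  Lon: split at 3 digits → 001° and 21.733′; 1 + 21.733/60 = 1.362217
  E → positive
Point 6:
  Latitude: split at 2 digits → 31° and 27.745′; 31 + 27.745/60 = 31.462417
  N ⇒ keep positive
  λ: degrees = first 3 digits = 4, minutes = 49.3908; 4 + 49.3908/60 = 4.823180
  W ⇒ negate

1. -49.74996, -13.38381
2. 81.03565, 80.95518
3. -0.79417, 59.67094
4. 32.28177, -31.06228
5. -53.63757, 1.36222
6. 31.46242, -4.82318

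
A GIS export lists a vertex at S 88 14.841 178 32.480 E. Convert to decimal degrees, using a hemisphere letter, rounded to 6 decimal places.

88.247350° S, 178.541333° E

Lat: 88 + 14.841/60 = 88.2473500
Longitude: 32.48′ = 0.541333°; total 178.5413333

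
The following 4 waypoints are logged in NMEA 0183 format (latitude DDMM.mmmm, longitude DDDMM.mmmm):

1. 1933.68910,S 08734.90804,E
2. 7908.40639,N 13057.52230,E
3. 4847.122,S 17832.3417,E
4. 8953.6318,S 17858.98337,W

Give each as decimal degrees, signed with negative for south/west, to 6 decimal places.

1. -19.561485, 87.581801
2. 79.140107, 130.958705
3. -48.785367, 178.539028
4. -89.893863, -178.983056

Point 1:
  φ: degrees = first 2 digits = 19, minutes = 33.6891; 19 + 33.6891/60 = 19.5614850
  S ⇒ negate
  Lon: degrees = first 3 digits = 87, minutes = 34.90804; 87 + 34.90804/60 = 87.5818007
  E ⇒ keep positive
Point 2:
  φ: degrees = first 2 digits = 79, minutes = 8.40639; 79 + 8.40639/60 = 79.1401065
  N → positive
  Lon: degrees = first 3 digits = 130, minutes = 57.5223; 130 + 57.5223/60 = 130.9587050
  E → positive
Point 3:
  Latitude: degrees = first 2 digits = 48, minutes = 47.122; 48 + 47.122/60 = 48.7853667
  S → negative
  λ: split at 3 digits → 178° and 32.3417′; 178 + 32.3417/60 = 178.5390283
  E → positive
Point 4:
  Latitude: split at 2 digits → 89° and 53.6318′; 89 + 53.6318/60 = 89.8938633
  S ⇒ negate
  λ: split at 3 digits → 178° and 58.98337′; 178 + 58.98337/60 = 178.9830562
  hemisphere W, so the sign is −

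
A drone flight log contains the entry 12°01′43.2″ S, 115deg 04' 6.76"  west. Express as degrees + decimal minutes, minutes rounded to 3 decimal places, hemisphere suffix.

φ: seconds/60 = 0.72000; minutes = 1 + 0.72000 = 1.72000
Lon: 4 + 6.76/60 = 4.11267′

12° 1.720′ S, 115° 4.113′ W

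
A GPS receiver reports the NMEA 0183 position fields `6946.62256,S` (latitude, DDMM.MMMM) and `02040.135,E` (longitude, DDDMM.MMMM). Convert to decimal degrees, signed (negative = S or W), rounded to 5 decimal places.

φ: split at 2 digits → 69° and 46.62256′; 69 + 46.62256/60 = 69.777043
S → negative
Lon: split at 3 digits → 020° and 40.135′; 20 + 40.135/60 = 20.668917
E → positive

-69.77704, 20.66892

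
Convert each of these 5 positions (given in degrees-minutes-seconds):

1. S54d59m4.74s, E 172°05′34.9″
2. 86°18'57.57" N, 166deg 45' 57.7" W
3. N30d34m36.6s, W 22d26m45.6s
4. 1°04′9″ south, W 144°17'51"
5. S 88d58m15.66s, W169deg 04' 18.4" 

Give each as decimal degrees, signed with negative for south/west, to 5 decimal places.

1. -54.98465, 172.09303
2. 86.31599, -166.76603
3. 30.57683, -22.44600
4. -1.06917, -144.29750
5. -88.97102, -169.07178

Point 1:
  φ: 59′ + 4.74″ = 59.07900′; 54 + 59.07900/60 = 54.984650
  S ⇒ negate
  Lon: 172 + 5/60 + 34.9/3600 = 172.093028
  E ⇒ keep positive
Point 2:
  φ: 86° + 18/60 + 57.57/3600 = 86 + 0.300000 + 0.015992 = 86.315992
  N ⇒ keep positive
  Lon: 166° + 45/60 + 57.7/3600 = 166 + 0.750000 + 0.016028 = 166.766028
  W ⇒ negate
Point 3:
  Latitude: 34′ + 36.6″ = 34.61000′; 30 + 34.61000/60 = 30.576833
  N ⇒ keep positive
  Lon: 22° + 26/60 + 45.6/3600 = 22 + 0.433333 + 0.012667 = 22.446000
  hemisphere W, so the sign is −
Point 4:
  φ: 1 + 4/60 + 9/3600 = 1.069167
  hemisphere S, so the sign is −
  Lon: 144 + 17/60 + 51/3600 = 144.297500
  W ⇒ negate
Point 5:
  φ: 88° + 58/60 + 15.66/3600 = 88 + 0.966667 + 0.004350 = 88.971017
  S → negative
  λ: 169° + 4/60 + 18.4/3600 = 169 + 0.066667 + 0.005111 = 169.071778
  W → negative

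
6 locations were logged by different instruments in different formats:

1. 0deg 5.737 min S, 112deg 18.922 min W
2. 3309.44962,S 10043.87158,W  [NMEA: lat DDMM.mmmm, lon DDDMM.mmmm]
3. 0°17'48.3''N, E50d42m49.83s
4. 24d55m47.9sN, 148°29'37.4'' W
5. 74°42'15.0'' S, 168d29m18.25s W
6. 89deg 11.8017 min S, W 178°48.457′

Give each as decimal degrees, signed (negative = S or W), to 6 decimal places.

Point 1:
  φ: 0 + 5.737/60 = 0.0956167
  S → negative
  Longitude: 112 + 18.922/60 = 112.3153667
  hemisphere W, so the sign is −
Point 2:
  Latitude: split at 2 digits → 33° and 9.44962′; 33 + 9.44962/60 = 33.1574937
  S → negative
  λ: split at 3 digits → 100° and 43.87158′; 100 + 43.87158/60 = 100.7311930
  W → negative
Point 3:
  Latitude: 0° + 17/60 + 48.3/3600 = 0 + 0.283333 + 0.013417 = 0.2967500
  N ⇒ keep positive
  λ: 50° + 42/60 + 49.83/3600 = 50 + 0.700000 + 0.013842 = 50.7138417
  E → positive
Point 4:
  Latitude: 24° + 55/60 + 47.9/3600 = 24 + 0.916667 + 0.013306 = 24.9299722
  N → positive
  Lon: 29′ + 37.4″ = 29.62333′; 148 + 29.62333/60 = 148.4937222
  W → negative
Point 5:
  Lat: 42′ + 15″ = 42.25000′; 74 + 42.25000/60 = 74.7041667
  S ⇒ negate
  Lon: 29′ + 18.25″ = 29.30417′; 168 + 29.30417/60 = 168.4884028
  W → negative
Point 6:
  Latitude: 11.8017′ = 0.196695°; total 89.1966950
  S ⇒ negate
  Lon: 178 + 48.457/60 = 178.8076167
  hemisphere W, so the sign is −

1. -0.095617, -112.315367
2. -33.157494, -100.731193
3. 0.296750, 50.713842
4. 24.929972, -148.493722
5. -74.704167, -168.488403
6. -89.196695, -178.807617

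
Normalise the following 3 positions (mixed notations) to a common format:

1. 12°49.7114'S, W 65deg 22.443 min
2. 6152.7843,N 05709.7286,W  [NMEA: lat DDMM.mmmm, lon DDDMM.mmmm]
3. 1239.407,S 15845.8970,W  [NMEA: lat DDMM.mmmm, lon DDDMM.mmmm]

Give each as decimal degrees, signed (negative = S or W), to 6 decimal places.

Point 1:
  Latitude: 49.7114′ = 0.828523°; total 12.8285233
  hemisphere S, so the sign is −
  Longitude: 65 + 22.443/60 = 65.3740500
  W ⇒ negate
Point 2:
  Lat: split at 2 digits → 61° and 52.7843′; 61 + 52.7843/60 = 61.8797383
  N ⇒ keep positive
  Lon: split at 3 digits → 057° and 9.7286′; 57 + 9.7286/60 = 57.1621433
  W → negative
Point 3:
  Latitude: degrees = first 2 digits = 12, minutes = 39.407; 12 + 39.407/60 = 12.6567833
  hemisphere S, so the sign is −
  Lon: degrees = first 3 digits = 158, minutes = 45.897; 158 + 45.897/60 = 158.7649500
  W ⇒ negate

1. -12.828523, -65.374050
2. 61.879738, -57.162143
3. -12.656783, -158.764950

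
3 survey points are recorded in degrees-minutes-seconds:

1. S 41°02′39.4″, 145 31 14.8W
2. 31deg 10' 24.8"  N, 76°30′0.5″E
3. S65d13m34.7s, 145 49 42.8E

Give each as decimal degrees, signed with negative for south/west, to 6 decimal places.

Point 1:
  Latitude: 41 + 2/60 + 39.4/3600 = 41.0442778
  S ⇒ negate
  λ: 145° + 31/60 + 14.8/3600 = 145 + 0.516667 + 0.004111 = 145.5207778
  W → negative
Point 2:
  Latitude: 31 + 10/60 + 24.8/3600 = 31.1735556
  N ⇒ keep positive
  λ: 76° + 30/60 + 0.5/3600 = 76 + 0.500000 + 0.000139 = 76.5001389
  E ⇒ keep positive
Point 3:
  Lat: 13′ + 34.7″ = 13.57833′; 65 + 13.57833/60 = 65.2263056
  hemisphere S, so the sign is −
  Longitude: 145° + 49/60 + 42.8/3600 = 145 + 0.816667 + 0.011889 = 145.8285556
  E ⇒ keep positive

1. -41.044278, -145.520778
2. 31.173556, 76.500139
3. -65.226306, 145.828556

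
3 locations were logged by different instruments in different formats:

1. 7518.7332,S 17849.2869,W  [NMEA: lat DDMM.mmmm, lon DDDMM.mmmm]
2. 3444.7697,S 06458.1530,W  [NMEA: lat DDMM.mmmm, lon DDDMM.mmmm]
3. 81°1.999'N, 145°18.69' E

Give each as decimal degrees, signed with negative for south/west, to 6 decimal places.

1. -75.312220, -178.821448
2. -34.746162, -64.969217
3. 81.033317, 145.311500

Point 1:
  Latitude: split at 2 digits → 75° and 18.7332′; 75 + 18.7332/60 = 75.3122200
  S ⇒ negate
  λ: split at 3 digits → 178° and 49.2869′; 178 + 49.2869/60 = 178.8214483
  W → negative
Point 2:
  Lat: degrees = first 2 digits = 34, minutes = 44.7697; 34 + 44.7697/60 = 34.7461617
  hemisphere S, so the sign is −
  λ: split at 3 digits → 064° and 58.153′; 64 + 58.153/60 = 64.9692167
  hemisphere W, so the sign is −
Point 3:
  φ: 1.999′ = 0.033317°; total 81.0333167
  N → positive
  Longitude: 18.69′ = 0.311500°; total 145.3115000
  E ⇒ keep positive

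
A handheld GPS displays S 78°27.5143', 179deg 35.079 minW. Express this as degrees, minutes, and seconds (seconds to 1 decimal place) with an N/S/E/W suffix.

Lat: 27.51430′ → 27′ and 0.51430 × 60 = 30.858″
Lon: 35.07900′ → 35′ and 0.07900 × 60 = 4.740″

78°27′30.9″ S, 179°35′4.7″ W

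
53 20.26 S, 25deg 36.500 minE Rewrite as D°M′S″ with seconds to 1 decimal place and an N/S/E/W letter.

Lat: fractional minutes 0.26000 × 60 = 15.600″
Longitude: fractional minutes 0.50000 × 60 = 30.000″

53°20′15.6″ S, 25°36′30.0″ E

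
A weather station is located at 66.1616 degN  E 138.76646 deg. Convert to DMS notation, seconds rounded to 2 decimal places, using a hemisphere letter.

66°09′41.76″ N, 138°45′59.26″ E

Latitude: whole degrees 66; 9.69600′ → 9′ and 41.7600″
Lon: 0.766460 × 60 = 45.98760′ → 45′, remainder × 60 = 59.2560″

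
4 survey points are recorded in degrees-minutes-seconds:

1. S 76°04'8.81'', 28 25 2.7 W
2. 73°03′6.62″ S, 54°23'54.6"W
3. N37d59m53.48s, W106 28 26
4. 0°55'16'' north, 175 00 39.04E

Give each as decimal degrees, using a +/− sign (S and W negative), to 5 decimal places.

1. -76.06911, -28.41742
2. -73.05184, -54.39850
3. 37.99819, -106.47389
4. 0.92111, 175.01084

Point 1:
  Latitude: 76 + 4/60 + 8.81/3600 = 76.069114
  hemisphere S, so the sign is −
  Longitude: 28° + 25/60 + 2.7/3600 = 28 + 0.416667 + 0.000750 = 28.417417
  hemisphere W, so the sign is −
Point 2:
  Lat: 3′ + 6.62″ = 3.11033′; 73 + 3.11033/60 = 73.051839
  S → negative
  Lon: 54° + 23/60 + 54.6/3600 = 54 + 0.383333 + 0.015167 = 54.398500
  hemisphere W, so the sign is −
Point 3:
  Lat: 37° + 59/60 + 53.48/3600 = 37 + 0.983333 + 0.014856 = 37.998189
  N → positive
  λ: 106° + 28/60 + 26/3600 = 106 + 0.466667 + 0.007222 = 106.473889
  W ⇒ negate
Point 4:
  Lat: 0° + 55/60 + 16/3600 = 0 + 0.916667 + 0.004444 = 0.921111
  N ⇒ keep positive
  Longitude: 0′ + 39.04″ = 0.65067′; 175 + 0.65067/60 = 175.010844
  E → positive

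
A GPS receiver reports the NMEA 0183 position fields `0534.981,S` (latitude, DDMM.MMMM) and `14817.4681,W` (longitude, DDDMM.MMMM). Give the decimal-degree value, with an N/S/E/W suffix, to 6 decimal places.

5.583017° S, 148.291135° W

φ: split at 2 digits → 05° and 34.981′; 5 + 34.981/60 = 5.5830167
λ: degrees = first 3 digits = 148, minutes = 17.4681; 148 + 17.4681/60 = 148.2911350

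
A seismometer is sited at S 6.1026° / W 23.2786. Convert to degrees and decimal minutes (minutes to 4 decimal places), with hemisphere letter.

Latitude: fractional part 0.102600 → 6.156000 minutes
Lon: minutes = (23.278600 − 23) × 60 = 16.716000

6° 6.1560′ S, 23° 16.7160′ W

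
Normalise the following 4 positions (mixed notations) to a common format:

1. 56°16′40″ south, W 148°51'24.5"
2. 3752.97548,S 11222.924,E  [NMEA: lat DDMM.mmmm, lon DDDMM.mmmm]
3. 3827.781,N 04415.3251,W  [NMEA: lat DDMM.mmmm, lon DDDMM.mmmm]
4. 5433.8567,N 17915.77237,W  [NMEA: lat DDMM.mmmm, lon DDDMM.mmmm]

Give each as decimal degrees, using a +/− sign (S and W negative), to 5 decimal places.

Point 1:
  φ: 16′ + 40″ = 16.66667′; 56 + 16.66667/60 = 56.277778
  S ⇒ negate
  λ: 148 + 51/60 + 24.5/3600 = 148.856806
  W ⇒ negate
Point 2:
  Lat: split at 2 digits → 37° and 52.97548′; 37 + 52.97548/60 = 37.882925
  S → negative
  Longitude: degrees = first 3 digits = 112, minutes = 22.924; 112 + 22.924/60 = 112.382067
  E ⇒ keep positive
Point 3:
  φ: degrees = first 2 digits = 38, minutes = 27.781; 38 + 27.781/60 = 38.463017
  N ⇒ keep positive
  Longitude: split at 3 digits → 044° and 15.3251′; 44 + 15.3251/60 = 44.255418
  hemisphere W, so the sign is −
Point 4:
  Latitude: degrees = first 2 digits = 54, minutes = 33.8567; 54 + 33.8567/60 = 54.564278
  N ⇒ keep positive
  Longitude: degrees = first 3 digits = 179, minutes = 15.77237; 179 + 15.77237/60 = 179.262873
  W → negative

1. -56.27778, -148.85681
2. -37.88292, 112.38207
3. 38.46302, -44.25542
4. 54.56428, -179.26287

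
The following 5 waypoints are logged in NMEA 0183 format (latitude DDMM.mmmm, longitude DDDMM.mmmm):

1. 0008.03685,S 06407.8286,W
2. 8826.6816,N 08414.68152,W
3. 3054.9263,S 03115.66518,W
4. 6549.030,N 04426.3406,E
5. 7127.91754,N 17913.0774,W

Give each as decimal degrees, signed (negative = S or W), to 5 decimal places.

Point 1:
  Lat: degrees = first 2 digits = 0, minutes = 8.03685; 0 + 8.03685/60 = 0.133948
  S → negative
  Longitude: degrees = first 3 digits = 64, minutes = 7.8286; 64 + 7.8286/60 = 64.130477
  W → negative
Point 2:
  φ: split at 2 digits → 88° and 26.6816′; 88 + 26.6816/60 = 88.444693
  N ⇒ keep positive
  λ: degrees = first 3 digits = 84, minutes = 14.68152; 84 + 14.68152/60 = 84.244692
  hemisphere W, so the sign is −
Point 3:
  Latitude: split at 2 digits → 30° and 54.9263′; 30 + 54.9263/60 = 30.915438
  S ⇒ negate
  Lon: degrees = first 3 digits = 31, minutes = 15.66518; 31 + 15.66518/60 = 31.261086
  W → negative
Point 4:
  Latitude: degrees = first 2 digits = 65, minutes = 49.03; 65 + 49.03/60 = 65.817167
  N ⇒ keep positive
  λ: split at 3 digits → 044° and 26.3406′; 44 + 26.3406/60 = 44.439010
  E → positive
Point 5:
  Latitude: split at 2 digits → 71° and 27.91754′; 71 + 27.91754/60 = 71.465292
  N → positive
  Lon: degrees = first 3 digits = 179, minutes = 13.0774; 179 + 13.0774/60 = 179.217957
  W → negative

1. -0.13395, -64.13048
2. 88.44469, -84.24469
3. -30.91544, -31.26109
4. 65.81717, 44.43901
5. 71.46529, -179.21796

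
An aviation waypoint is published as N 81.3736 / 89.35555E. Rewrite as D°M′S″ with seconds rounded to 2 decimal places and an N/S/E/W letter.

81°22′24.96″ N, 89°21′19.98″ E

Latitude: 0.373600° → 22.41600′; 0.41600 × 60 = 24.9600″
Longitude: 0.355550 × 60 = 21.33300′ → 21′, remainder × 60 = 19.9800″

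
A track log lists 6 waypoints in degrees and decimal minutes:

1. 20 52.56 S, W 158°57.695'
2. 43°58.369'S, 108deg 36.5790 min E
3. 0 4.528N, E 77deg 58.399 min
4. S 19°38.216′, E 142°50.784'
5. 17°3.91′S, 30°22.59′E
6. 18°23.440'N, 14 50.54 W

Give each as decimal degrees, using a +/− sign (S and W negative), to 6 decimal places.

1. -20.876000, -158.961583
2. -43.972817, 108.609650
3. 0.075467, 77.973317
4. -19.636933, 142.846400
5. -17.065167, 30.376500
6. 18.390667, -14.842333

Point 1:
  Latitude: 52.56′ = 0.876000°; total 20.8760000
  S → negative
  λ: 158 + 57.695/60 = 158.9615833
  W → negative
Point 2:
  Latitude: 58.369′ = 0.972817°; total 43.9728167
  S ⇒ negate
  Longitude: 36.579′ = 0.609650°; total 108.6096500
  E → positive
Point 3:
  Latitude: 4.528′ = 0.075467°; total 0.0754667
  N → positive
  Lon: 58.399′ = 0.973317°; total 77.9733167
  E → positive
Point 4:
  φ: 38.216′ = 0.636933°; total 19.6369333
  hemisphere S, so the sign is −
  Longitude: 50.784′ = 0.846400°; total 142.8464000
  E ⇒ keep positive
Point 5:
  Lat: 3.91′ = 0.065167°; total 17.0651667
  S ⇒ negate
  Longitude: 22.59′ = 0.376500°; total 30.3765000
  E ⇒ keep positive
Point 6:
  Lat: 23.44′ = 0.390667°; total 18.3906667
  N → positive
  λ: 14 + 50.54/60 = 14.8423333
  hemisphere W, so the sign is −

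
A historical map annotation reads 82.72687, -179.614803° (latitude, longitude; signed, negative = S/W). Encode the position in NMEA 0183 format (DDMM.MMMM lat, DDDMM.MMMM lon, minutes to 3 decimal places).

8243.612,N / 17936.888,W

Lat: 82° + 0.726870 × 60 = 82° 43.61220′
Longitude is negative → W; |value| = 179.614803
λ: 179° + 0.614803 × 60 = 179° 36.88818′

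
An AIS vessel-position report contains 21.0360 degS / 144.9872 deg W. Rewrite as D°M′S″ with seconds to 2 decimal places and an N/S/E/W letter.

21°02′9.60″ S, 144°59′13.92″ W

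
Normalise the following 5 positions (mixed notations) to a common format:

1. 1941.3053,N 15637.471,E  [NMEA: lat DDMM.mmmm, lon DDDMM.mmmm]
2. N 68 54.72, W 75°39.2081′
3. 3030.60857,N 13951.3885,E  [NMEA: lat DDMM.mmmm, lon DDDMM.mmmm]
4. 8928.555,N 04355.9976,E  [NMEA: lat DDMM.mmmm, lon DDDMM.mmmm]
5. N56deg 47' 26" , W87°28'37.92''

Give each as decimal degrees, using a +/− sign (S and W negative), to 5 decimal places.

Point 1:
  Latitude: split at 2 digits → 19° and 41.3053′; 19 + 41.3053/60 = 19.688422
  N → positive
  Longitude: split at 3 digits → 156° and 37.471′; 156 + 37.471/60 = 156.624517
  E → positive
Point 2:
  Lat: 54.72′ = 0.912000°; total 68.912000
  N ⇒ keep positive
  Longitude: 39.2081′ = 0.653468°; total 75.653468
  hemisphere W, so the sign is −
Point 3:
  Latitude: split at 2 digits → 30° and 30.60857′; 30 + 30.60857/60 = 30.510143
  N → positive
  Lon: degrees = first 3 digits = 139, minutes = 51.3885; 139 + 51.3885/60 = 139.856475
  E → positive
Point 4:
  φ: split at 2 digits → 89° and 28.555′; 89 + 28.555/60 = 89.475917
  N ⇒ keep positive
  Lon: degrees = first 3 digits = 43, minutes = 55.9976; 43 + 55.9976/60 = 43.933293
  E → positive
Point 5:
  Lat: 47′ + 26″ = 47.43333′; 56 + 47.43333/60 = 56.790556
  N → positive
  Longitude: 87° + 28/60 + 37.92/3600 = 87 + 0.466667 + 0.010533 = 87.477200
  hemisphere W, so the sign is −

1. 19.68842, 156.62452
2. 68.91200, -75.65347
3. 30.51014, 139.85648
4. 89.47592, 43.93329
5. 56.79056, -87.47720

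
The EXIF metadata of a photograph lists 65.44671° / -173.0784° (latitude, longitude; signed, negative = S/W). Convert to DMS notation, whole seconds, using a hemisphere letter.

65°26′48″ N, 173°04′42″ W

Lat: 0.446710° → 26.80260′; 0.80260 × 60 = 48.16″
Longitude is negative → W; |value| = 173.078400
λ: 0.078400 × 60 = 4.70400′ → 4′, remainder × 60 = 42.24″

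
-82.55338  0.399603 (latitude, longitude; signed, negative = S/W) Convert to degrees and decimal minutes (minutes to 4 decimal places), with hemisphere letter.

82° 33.2028′ S, 0° 23.9762′ E

Latitude is negative → S; |value| = 82.553380
Lat: 82° + 0.553380 × 60 = 82° 33.202800′
Lon: 0° + 0.399603 × 60 = 0° 23.976180′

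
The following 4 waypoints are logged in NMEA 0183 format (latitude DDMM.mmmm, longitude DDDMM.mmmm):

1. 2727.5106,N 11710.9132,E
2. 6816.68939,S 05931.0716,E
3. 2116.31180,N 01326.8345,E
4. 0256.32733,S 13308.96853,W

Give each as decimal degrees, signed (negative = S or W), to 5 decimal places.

Point 1:
  φ: split at 2 digits → 27° and 27.5106′; 27 + 27.5106/60 = 27.458510
  N → positive
  Longitude: degrees = first 3 digits = 117, minutes = 10.9132; 117 + 10.9132/60 = 117.181887
  E ⇒ keep positive
Point 2:
  φ: degrees = first 2 digits = 68, minutes = 16.68939; 68 + 16.68939/60 = 68.278157
  S → negative
  Longitude: split at 3 digits → 059° and 31.0716′; 59 + 31.0716/60 = 59.517860
  E ⇒ keep positive
Point 3:
  Latitude: degrees = first 2 digits = 21, minutes = 16.3118; 21 + 16.3118/60 = 21.271863
  N ⇒ keep positive
  Lon: degrees = first 3 digits = 13, minutes = 26.8345; 13 + 26.8345/60 = 13.447242
  E → positive
Point 4:
  Lat: degrees = first 2 digits = 2, minutes = 56.32733; 2 + 56.32733/60 = 2.938789
  S ⇒ negate
  Lon: degrees = first 3 digits = 133, minutes = 8.96853; 133 + 8.96853/60 = 133.149476
  hemisphere W, so the sign is −

1. 27.45851, 117.18189
2. -68.27816, 59.51786
3. 21.27186, 13.44724
4. -2.93879, -133.14948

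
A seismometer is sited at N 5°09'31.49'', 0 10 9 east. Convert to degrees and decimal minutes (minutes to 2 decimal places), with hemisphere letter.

5° 9.52′ N, 0° 10.15′ E

Lat: seconds/60 = 0.52483; minutes = 9 + 0.52483 = 9.5248
Lon: 10 + 9/60 = 10.1500′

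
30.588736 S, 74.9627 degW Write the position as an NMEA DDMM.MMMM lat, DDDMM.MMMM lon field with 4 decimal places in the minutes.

3035.3242,S / 07457.7620,W

φ: fractional part 0.588736 → 35.324160 minutes
Longitude: fractional part 0.962700 → 57.762000 minutes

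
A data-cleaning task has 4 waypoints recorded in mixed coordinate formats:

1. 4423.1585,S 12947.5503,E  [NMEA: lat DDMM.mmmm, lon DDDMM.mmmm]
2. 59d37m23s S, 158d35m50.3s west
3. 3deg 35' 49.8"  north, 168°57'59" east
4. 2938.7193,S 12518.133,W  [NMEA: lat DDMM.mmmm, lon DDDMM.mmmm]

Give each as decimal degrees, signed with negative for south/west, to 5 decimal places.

1. -44.38598, 129.79251
2. -59.62306, -158.59731
3. 3.59717, 168.96639
4. -29.64532, -125.30222

Point 1:
  Lat: degrees = first 2 digits = 44, minutes = 23.1585; 44 + 23.1585/60 = 44.385975
  S ⇒ negate
  λ: degrees = first 3 digits = 129, minutes = 47.5503; 129 + 47.5503/60 = 129.792505
  E → positive
Point 2:
  Lat: 37′ + 23″ = 37.38333′; 59 + 37.38333/60 = 59.623056
  S ⇒ negate
  λ: 35′ + 50.3″ = 35.83833′; 158 + 35.83833/60 = 158.597306
  hemisphere W, so the sign is −
Point 3:
  Lat: 3 + 35/60 + 49.8/3600 = 3.597167
  N ⇒ keep positive
  Longitude: 168 + 57/60 + 59/3600 = 168.966389
  E ⇒ keep positive
Point 4:
  Latitude: split at 2 digits → 29° and 38.7193′; 29 + 38.7193/60 = 29.645322
  hemisphere S, so the sign is −
  λ: degrees = first 3 digits = 125, minutes = 18.133; 125 + 18.133/60 = 125.302217
  W → negative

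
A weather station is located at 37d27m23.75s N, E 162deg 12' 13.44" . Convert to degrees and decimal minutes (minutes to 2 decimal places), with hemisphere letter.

37° 27.40′ N, 162° 12.22′ E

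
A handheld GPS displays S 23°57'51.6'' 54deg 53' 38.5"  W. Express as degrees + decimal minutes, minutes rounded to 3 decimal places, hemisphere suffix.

23° 57.860′ S, 54° 53.642′ W

Latitude: seconds/60 = 0.86000; minutes = 57 + 0.86000 = 57.86000
λ: seconds/60 = 0.64167; minutes = 53 + 0.64167 = 53.64167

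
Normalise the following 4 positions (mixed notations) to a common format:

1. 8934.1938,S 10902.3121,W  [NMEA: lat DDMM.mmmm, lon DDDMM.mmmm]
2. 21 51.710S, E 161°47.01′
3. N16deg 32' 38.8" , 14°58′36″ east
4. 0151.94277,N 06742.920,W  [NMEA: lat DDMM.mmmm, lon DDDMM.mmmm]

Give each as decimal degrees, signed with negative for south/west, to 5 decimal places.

1. -89.56990, -109.03854
2. -21.86183, 161.78350
3. 16.54411, 14.97667
4. 1.86571, -67.71533

Point 1:
  Latitude: split at 2 digits → 89° and 34.1938′; 89 + 34.1938/60 = 89.569897
  S → negative
  Longitude: split at 3 digits → 109° and 2.3121′; 109 + 2.3121/60 = 109.038535
  W ⇒ negate
Point 2:
  Latitude: 21 + 51.71/60 = 21.861833
  S ⇒ negate
  Longitude: 161 + 47.01/60 = 161.783500
  E → positive
Point 3:
  Lat: 16 + 32/60 + 38.8/3600 = 16.544111
  N → positive
  λ: 14° + 58/60 + 36/3600 = 14 + 0.966667 + 0.010000 = 14.976667
  E → positive
Point 4:
  Latitude: split at 2 digits → 01° and 51.94277′; 1 + 51.94277/60 = 1.865713
  N ⇒ keep positive
  Lon: degrees = first 3 digits = 67, minutes = 42.92; 67 + 42.92/60 = 67.715333
  W ⇒ negate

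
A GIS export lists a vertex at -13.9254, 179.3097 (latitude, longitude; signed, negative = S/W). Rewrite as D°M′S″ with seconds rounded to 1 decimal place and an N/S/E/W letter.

13°55′31.4″ S, 179°18′34.9″ E

Latitude is negative → S; |value| = 13.925400
φ: 0.925400° → 55.52400′; 0.52400 × 60 = 31.440″
Lon: whole degrees 179; 18.58200′ → 18′ and 34.920″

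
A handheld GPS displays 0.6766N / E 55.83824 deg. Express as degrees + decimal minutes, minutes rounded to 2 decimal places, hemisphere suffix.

0° 40.60′ N, 55° 50.29′ E

Latitude: minutes = (0.676600 − 0) × 60 = 40.5960
Lon: minutes = (55.838240 − 55) × 60 = 50.2944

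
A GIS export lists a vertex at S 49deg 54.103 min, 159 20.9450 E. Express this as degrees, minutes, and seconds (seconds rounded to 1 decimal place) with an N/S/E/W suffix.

Latitude: fractional minutes 0.10300 × 60 = 6.180″
Lon: 20.94500′ → 20′ and 0.94500 × 60 = 56.700″

49°54′6.2″ S, 159°20′56.7″ E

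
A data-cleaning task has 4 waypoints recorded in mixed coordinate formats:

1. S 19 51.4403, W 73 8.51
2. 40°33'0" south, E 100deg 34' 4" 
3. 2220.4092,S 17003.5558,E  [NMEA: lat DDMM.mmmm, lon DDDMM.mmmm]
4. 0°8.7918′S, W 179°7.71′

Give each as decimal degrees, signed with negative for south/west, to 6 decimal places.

Point 1:
  φ: 51.4403′ = 0.857338°; total 19.8573383
  S → negative
  Longitude: 8.51′ = 0.141833°; total 73.1418333
  hemisphere W, so the sign is −
Point 2:
  φ: 33′ + 0″ = 33.00000′; 40 + 33.00000/60 = 40.5500000
  S → negative
  Longitude: 100 + 34/60 + 4/3600 = 100.5677778
  E ⇒ keep positive
Point 3:
  φ: degrees = first 2 digits = 22, minutes = 20.4092; 22 + 20.4092/60 = 22.3401533
  hemisphere S, so the sign is −
  λ: degrees = first 3 digits = 170, minutes = 3.5558; 170 + 3.5558/60 = 170.0592633
  E → positive
Point 4:
  Latitude: 0 + 8.7918/60 = 0.1465300
  S → negative
  Longitude: 179 + 7.71/60 = 179.1285000
  W ⇒ negate

1. -19.857338, -73.141833
2. -40.550000, 100.567778
3. -22.340153, 170.059263
4. -0.146530, -179.128500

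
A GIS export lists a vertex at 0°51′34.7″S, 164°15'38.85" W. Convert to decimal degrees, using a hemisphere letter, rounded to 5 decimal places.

0.85964° S, 164.26079° W

φ: 0 + 51/60 + 34.7/3600 = 0.859639
Longitude: 164° + 15/60 + 38.85/3600 = 164 + 0.250000 + 0.010792 = 164.260792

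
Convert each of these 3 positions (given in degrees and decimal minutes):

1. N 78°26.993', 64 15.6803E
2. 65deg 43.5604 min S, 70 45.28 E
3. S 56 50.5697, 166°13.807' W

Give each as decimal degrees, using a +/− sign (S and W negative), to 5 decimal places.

1. 78.44988, 64.26134
2. -65.72601, 70.75467
3. -56.84283, -166.23012

Point 1:
  Lat: 26.993′ = 0.449883°; total 78.449883
  N ⇒ keep positive
  Longitude: 15.6803′ = 0.261338°; total 64.261338
  E ⇒ keep positive
Point 2:
  φ: 43.5604′ = 0.726007°; total 65.726007
  S → negative
  Longitude: 70 + 45.28/60 = 70.754667
  E ⇒ keep positive
Point 3:
  φ: 50.5697′ = 0.842828°; total 56.842828
  hemisphere S, so the sign is −
  Lon: 166 + 13.807/60 = 166.230117
  W → negative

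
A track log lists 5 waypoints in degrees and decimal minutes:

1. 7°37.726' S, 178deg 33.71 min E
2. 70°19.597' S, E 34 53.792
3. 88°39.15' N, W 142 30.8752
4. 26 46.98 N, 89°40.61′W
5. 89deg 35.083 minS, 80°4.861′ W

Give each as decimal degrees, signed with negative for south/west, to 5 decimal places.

1. -7.62877, 178.56183
2. -70.32662, 34.89653
3. 88.65250, -142.51459
4. 26.78300, -89.67683
5. -89.58472, -80.08102

Point 1:
  φ: 7 + 37.726/60 = 7.628767
  hemisphere S, so the sign is −
  Lon: 33.71′ = 0.561833°; total 178.561833
  E → positive
Point 2:
  Lat: 70 + 19.597/60 = 70.326617
  S → negative
  Lon: 53.792′ = 0.896533°; total 34.896533
  E → positive
Point 3:
  Latitude: 88 + 39.15/60 = 88.652500
  N ⇒ keep positive
  Longitude: 142 + 30.8752/60 = 142.514587
  W → negative
Point 4:
  φ: 26 + 46.98/60 = 26.783000
  N → positive
  Longitude: 40.61′ = 0.676833°; total 89.676833
  hemisphere W, so the sign is −
Point 5:
  φ: 89 + 35.083/60 = 89.584717
  hemisphere S, so the sign is −
  Longitude: 4.861′ = 0.081017°; total 80.081017
  W ⇒ negate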